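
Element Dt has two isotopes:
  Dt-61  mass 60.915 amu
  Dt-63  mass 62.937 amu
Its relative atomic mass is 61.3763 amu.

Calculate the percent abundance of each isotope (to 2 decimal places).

Dt-61: 77.19%, Dt-63: 22.81%

With x = fraction of Dt-61 (so Dt-63 is 1 − x):
60.915·x + 62.937·(1 − x) = 61.3763
(60.915 − 62.937)·x = 61.3763 − 62.937
x = -1.5607 / -2.022 = 0.77186 → 77.19% Dt-61, 22.81% Dt-63.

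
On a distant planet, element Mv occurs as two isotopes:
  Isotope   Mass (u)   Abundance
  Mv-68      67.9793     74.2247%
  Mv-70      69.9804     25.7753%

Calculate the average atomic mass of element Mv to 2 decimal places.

68.50 u

Ar = Σ fᵢ·mᵢ = 0.742247 × 67.9793 + 0.257753 × 69.9804
= 50.45743 + 18.03766 = 68.49509 u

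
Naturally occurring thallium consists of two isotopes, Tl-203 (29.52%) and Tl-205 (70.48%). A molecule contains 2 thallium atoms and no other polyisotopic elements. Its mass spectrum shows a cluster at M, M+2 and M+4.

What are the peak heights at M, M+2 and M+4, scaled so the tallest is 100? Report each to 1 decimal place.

Each Tl atom is independently Tl-203 (p = 0.2952) or Tl-205 (q = 0.7048); the cluster is the binomial expansion (p + q)^2.
P(M) = 0.2952^2 = 0.087143
P(M+2) = 2 × 0.2952^1 × 0.7048^1 = 0.416114
P(M+4) = 0.7048^2 = 0.496743
The M+4 peak is largest (0.496743); scaling to 100 gives 17.5 : 83.8 : 100.0.

17.5 : 83.8 : 100.0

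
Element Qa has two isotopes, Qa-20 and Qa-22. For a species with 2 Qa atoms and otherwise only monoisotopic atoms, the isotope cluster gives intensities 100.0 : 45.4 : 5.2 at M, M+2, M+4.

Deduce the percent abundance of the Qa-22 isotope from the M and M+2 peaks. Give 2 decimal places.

If p is the fraction of Qa that is Qa-20, then I(M+2)/I(M) = [C(2,1)·p^1·(1−p)] / p^2 = 2·(1−p)/p = 45.4/100.0 = 0.4540
(1−p)/p = 0.4540/2 = 0.2270  ⇒  p = 1/(1 + 0.2270) = 0.8150
Qa-20: 81.50%, Qa-22: 18.50%.

18.50%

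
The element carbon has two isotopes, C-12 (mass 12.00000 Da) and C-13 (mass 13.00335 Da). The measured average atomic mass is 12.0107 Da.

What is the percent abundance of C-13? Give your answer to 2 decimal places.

1.07%

Let x be the fractional abundance of C-12; then C-13 has abundance 1 − x.
12.00000·x + 13.00335·(1 − x) = 12.0107
(12.00000 − 13.00335)·x = 12.0107 − 13.00335
x = -0.99265 / -1.00335 = 0.98934 → 98.93% C-12, 1.07% C-13.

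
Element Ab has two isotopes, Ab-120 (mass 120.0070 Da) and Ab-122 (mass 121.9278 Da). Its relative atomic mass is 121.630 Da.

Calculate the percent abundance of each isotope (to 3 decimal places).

Ab-120: 15.504%, Ab-122: 84.496%

Writing the weighted mean with unknown fraction x of Ab-120:
120.0070·x + 121.9278·(1 − x) = 121.630
(120.0070 − 121.9278)·x = 121.630 − 121.9278
x = -0.2978 / -1.9208 = 0.15504 → 15.504% Ab-120, 84.496% Ab-122.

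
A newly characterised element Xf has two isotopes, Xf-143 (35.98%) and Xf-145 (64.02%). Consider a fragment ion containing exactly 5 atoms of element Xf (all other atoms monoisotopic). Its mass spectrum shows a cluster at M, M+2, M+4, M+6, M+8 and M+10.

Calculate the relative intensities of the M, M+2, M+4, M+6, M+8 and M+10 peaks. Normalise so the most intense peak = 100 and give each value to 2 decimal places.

The 5 Xf atoms are independent, so intensities follow the terms of (0.3598 + 0.6402)^5.
P(M) = 0.3598^5 = 0.006030
P(M+2) = 5 × 0.3598^4 × 0.6402^1 = 0.053645
P(M+4) = 10 × 0.3598^3 × 0.6402^2 = 0.190904
P(M+6) = 10 × 0.3598^2 × 0.6402^3 = 0.339679
P(M+8) = 5 × 0.3598^1 × 0.6402^4 = 0.302200
P(M+10) = 0.6402^5 = 0.107542
The M+6 peak is largest (0.339679); scaling to 100 gives 1.78 : 15.79 : 56.20 : 100.00 : 88.97 : 31.66.

1.78 : 15.79 : 56.20 : 100.00 : 88.97 : 31.66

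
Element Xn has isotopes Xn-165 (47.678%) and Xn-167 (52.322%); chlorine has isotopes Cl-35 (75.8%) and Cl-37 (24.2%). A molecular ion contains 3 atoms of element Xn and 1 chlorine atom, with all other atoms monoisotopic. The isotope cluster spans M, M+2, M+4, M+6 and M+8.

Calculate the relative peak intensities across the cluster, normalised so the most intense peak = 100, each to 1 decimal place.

Element Xn pattern (n=3): 0.10838123 : 0.35681381 : 0.39156869 : 0.14323627
Chlorine pattern (n=1): 0.7580 : 0.2420
Convolve the two distributions (both contribute in 2-u steps):
  M: 0.10838123×0.7580 = 0.082153
  M+2: 0.10838123×0.2420 + 0.35681381×0.7580 = 0.296693
  M+4: 0.35681381×0.2420 + 0.39156869×0.7580 = 0.383158
  M+6: 0.39156869×0.2420 + 0.14323627×0.7580 = 0.203333
  M+8: 0.14323627×0.2420 = 0.034663
Scale to base peak (0.383158) = 100: 21.4 : 77.4 : 100.0 : 53.1 : 9.0

21.4 : 77.4 : 100.0 : 53.1 : 9.0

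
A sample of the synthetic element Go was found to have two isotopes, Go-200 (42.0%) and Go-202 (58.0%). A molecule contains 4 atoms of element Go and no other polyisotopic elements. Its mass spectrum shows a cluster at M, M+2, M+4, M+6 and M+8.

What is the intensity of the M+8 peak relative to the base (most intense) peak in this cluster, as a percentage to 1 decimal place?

Binomial terms of (0.420 + 0.580)^4: M 0.0311, M+2 0.1719, M+4 0.3560, M+6 0.3278, M+8 0.1132 → M+4 is the base peak.
P(M+4) = C(4,2) × 0.420^2 × 0.580^2 = 6 × 0.1764 × 0.3364 = 0.356046 (base)
P(M+8) = C(4,4) × 0.420^0 × 0.580^4 = 1 × 1.0000 × 0.11316496 = 0.113165
Relative intensity = 0.113165 / 0.356046 × 100 = 31.8

31.8%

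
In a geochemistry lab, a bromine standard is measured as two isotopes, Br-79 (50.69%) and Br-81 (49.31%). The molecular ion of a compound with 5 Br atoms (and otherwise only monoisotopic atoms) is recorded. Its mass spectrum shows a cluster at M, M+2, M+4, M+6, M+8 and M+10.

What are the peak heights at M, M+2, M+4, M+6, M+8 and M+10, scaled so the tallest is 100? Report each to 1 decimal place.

10.6 : 51.4 : 100.0 : 97.3 : 47.3 : 9.2

Each Br atom is independently Br-79 (p = 0.5069) or Br-81 (q = 0.4931); the cluster is the binomial expansion (p + q)^5.
P(M) = 0.5069^5 = 0.033467
P(M+2) = 5 × 0.5069^4 × 0.4931^1 = 0.162777
P(M+4) = 10 × 0.5069^3 × 0.4931^2 = 0.316692
P(M+6) = 10 × 0.5069^2 × 0.4931^3 = 0.308070
P(M+8) = 5 × 0.5069^1 × 0.4931^4 = 0.149842
P(M+10) = 0.4931^5 = 0.029152
The M+4 peak is largest (0.316692); scaling to 100 gives 10.6 : 51.4 : 100.0 : 97.3 : 47.3 : 9.2.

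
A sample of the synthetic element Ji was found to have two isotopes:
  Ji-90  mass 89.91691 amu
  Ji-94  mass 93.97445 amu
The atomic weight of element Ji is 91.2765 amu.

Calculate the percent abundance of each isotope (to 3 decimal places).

Writing the weighted mean with unknown fraction x of Ji-90:
89.91691·x + 93.97445·(1 − x) = 91.2765
(89.91691 − 93.97445)·x = 91.2765 − 93.97445
x = -2.69795 / -4.05754 = 0.66492 → 66.492% Ji-90, 33.508% Ji-94.

Ji-90: 66.492%, Ji-94: 33.508%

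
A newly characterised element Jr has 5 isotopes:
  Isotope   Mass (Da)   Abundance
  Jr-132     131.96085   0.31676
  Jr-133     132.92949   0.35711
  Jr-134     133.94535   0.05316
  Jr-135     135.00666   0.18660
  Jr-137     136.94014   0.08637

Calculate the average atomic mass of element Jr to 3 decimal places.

The abundance-weighted mean is 0.31676 × 131.96085 + 0.35711 × 132.92949 + 0.05316 × 133.94535 + 0.18660 × 135.00666 + 0.08637 × 136.94014
= 41.799919 + 47.470450 + 7.120535 + 25.192243 + 11.827520 = 133.410667 Da

133.411 Da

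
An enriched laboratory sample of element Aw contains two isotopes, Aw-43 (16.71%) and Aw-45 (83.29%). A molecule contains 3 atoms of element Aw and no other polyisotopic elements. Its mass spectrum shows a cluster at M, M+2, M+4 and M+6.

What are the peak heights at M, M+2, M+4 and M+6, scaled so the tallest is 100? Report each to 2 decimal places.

The 3 Aw atoms are independent, so intensities follow the terms of (0.1671 + 0.8329)^3.
P(M) = 0.1671^3 = 0.004666
P(M+2) = 3 × 0.1671^2 × 0.8329^1 = 0.069770
P(M+4) = 3 × 0.1671^1 × 0.8329^2 = 0.347763
P(M+6) = 0.8329^3 = 0.577801
The M+6 peak is largest (0.577801); scaling to 100 gives 0.81 : 12.08 : 60.19 : 100.00.

0.81 : 12.08 : 60.19 : 100.00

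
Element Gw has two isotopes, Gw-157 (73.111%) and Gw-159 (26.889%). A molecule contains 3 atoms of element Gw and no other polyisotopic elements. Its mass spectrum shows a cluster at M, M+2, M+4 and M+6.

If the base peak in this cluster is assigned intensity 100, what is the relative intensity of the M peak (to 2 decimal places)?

(0.73111 + 0.26889)^3 gives M 0.3908, M+2 0.4312, M+4 0.1586, M+6 0.0194; the largest is M+2.
P(M+2) = C(3,1) × 0.73111^2 × 0.26889^1 = 3 × 0.53452183 × 0.26889 = 0.431183 (base)
P(M) = C(3,0) × 0.73111^3 × 0.26889^0 = 1 × 0.39079426 × 1.0000 = 0.390794
Relative intensity = 0.390794 / 0.431183 × 100 = 90.63

90.63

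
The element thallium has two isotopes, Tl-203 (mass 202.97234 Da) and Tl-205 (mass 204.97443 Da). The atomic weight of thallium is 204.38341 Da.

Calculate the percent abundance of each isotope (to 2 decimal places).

Writing the weighted mean with unknown fraction x of Tl-203:
202.97234·x + 204.97443·(1 − x) = 204.38341
(202.97234 − 204.97443)·x = 204.38341 − 204.97443
x = -0.59102 / -2.00209 = 0.29520 → 29.52% Tl-203, 70.48% Tl-205.

Tl-203: 29.52%, Tl-205: 70.48%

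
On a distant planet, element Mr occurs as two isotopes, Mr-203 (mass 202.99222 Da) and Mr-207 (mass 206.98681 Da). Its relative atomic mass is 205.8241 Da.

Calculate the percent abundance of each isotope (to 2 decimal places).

Mr-203: 29.11%, Mr-207: 70.89%

With x = fraction of Mr-203 (so Mr-207 is 1 − x):
202.99222·x + 206.98681·(1 − x) = 205.8241
(202.99222 − 206.98681)·x = 205.8241 − 206.98681
x = -1.16271 / -3.99459 = 0.29107 → 29.11% Mr-203, 70.89% Mr-207.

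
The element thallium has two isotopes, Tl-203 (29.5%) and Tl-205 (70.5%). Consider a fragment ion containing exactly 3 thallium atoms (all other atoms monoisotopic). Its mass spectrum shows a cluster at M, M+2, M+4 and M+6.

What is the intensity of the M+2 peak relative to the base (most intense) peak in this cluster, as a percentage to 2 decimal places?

41.84%

Term probabilities: M 0.0257, M+2 0.1841, M+4 0.4399, M+6 0.3504. Base peak = M+4.
P(M+4) = C(3,2) × 0.295^1 × 0.705^2 = 3 × 0.2950 × 0.497025 = 0.439867 (base)
P(M+2) = C(3,1) × 0.295^2 × 0.705^1 = 3 × 0.087025 × 0.7050 = 0.184058
Relative intensity = 0.184058 / 0.439867 × 100 = 41.84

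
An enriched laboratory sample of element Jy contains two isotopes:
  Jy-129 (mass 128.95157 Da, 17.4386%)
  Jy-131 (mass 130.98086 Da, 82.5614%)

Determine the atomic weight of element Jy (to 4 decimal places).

130.6270 Da

Ar = Σ fᵢ·mᵢ = 0.174386 × 128.95157 + 0.825614 × 130.98086
= 22.487348 + 108.139632 = 130.626980 Da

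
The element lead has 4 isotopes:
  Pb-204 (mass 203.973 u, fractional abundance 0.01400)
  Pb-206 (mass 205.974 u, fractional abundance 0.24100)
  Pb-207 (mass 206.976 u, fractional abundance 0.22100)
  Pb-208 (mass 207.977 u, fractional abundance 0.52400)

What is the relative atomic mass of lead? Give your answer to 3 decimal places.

Ar = Σ fᵢ·mᵢ = 0.01400 × 203.973 + 0.24100 × 205.974 + 0.22100 × 206.976 + 0.52400 × 207.977
= 2.8556 + 49.6397 + 45.7417 + 108.9799 = 207.2169 u

207.217 u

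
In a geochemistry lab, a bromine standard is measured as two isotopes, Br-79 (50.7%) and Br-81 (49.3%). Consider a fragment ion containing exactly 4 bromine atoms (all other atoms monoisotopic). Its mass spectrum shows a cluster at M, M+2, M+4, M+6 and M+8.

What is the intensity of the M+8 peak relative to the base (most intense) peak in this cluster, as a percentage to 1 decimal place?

15.8%

Term probabilities: M 0.0661, M+2 0.2570, M+4 0.3749, M+6 0.2430, M+8 0.0591. Base peak = M+4.
P(M+4) = C(4,2) × 0.507^2 × 0.493^2 = 6 × 0.257049 × 0.243049 = 0.374853 (base)
P(M+8) = C(4,4) × 0.507^0 × 0.493^4 = 1 × 1.0000 × 0.05907282 = 0.059073
Relative intensity = 0.059073 / 0.374853 × 100 = 15.8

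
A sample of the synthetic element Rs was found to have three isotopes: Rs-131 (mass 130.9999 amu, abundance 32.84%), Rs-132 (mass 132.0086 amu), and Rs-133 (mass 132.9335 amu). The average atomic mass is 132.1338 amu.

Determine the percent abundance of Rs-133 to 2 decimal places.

49.35%

The remaining 67.16% is split between Rs-132 (fraction x) and Rs-133 (fraction 0.6716 − x).
Substituting: 132.0086x + 132.9335(0.6716 − x) = 89.11343284
(132.0086 − 132.9335)x = -0.16470576  ⇒  x = 0.17808, y = 0.49352
Rs-132: 17.81%, Rs-133: 49.35%.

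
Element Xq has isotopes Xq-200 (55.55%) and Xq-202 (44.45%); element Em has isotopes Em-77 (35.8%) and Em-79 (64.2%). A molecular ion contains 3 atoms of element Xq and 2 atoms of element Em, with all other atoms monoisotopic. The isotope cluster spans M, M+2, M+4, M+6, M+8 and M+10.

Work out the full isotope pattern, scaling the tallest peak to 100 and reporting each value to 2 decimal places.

6.61 : 39.59 : 90.91 : 100.00 : 53.00 : 10.90

Element Xq pattern (n=3): 0.17141633 : 0.41149176 : 0.32926749 : 0.08782442
Element Em pattern (n=2): 0.128164 : 0.459672 : 0.412164
Convolve the two distributions (both contribute in 2-u steps):
  M: 0.17141633×0.128164 = 0.021969
  M+2: 0.17141633×0.459672 + 0.41149176×0.128164 = 0.131534
  M+4: 0.17141633×0.412164 + 0.41149176×0.459672 + 0.32926749×0.128164 = 0.302003
  M+6: 0.41149176×0.412164 + 0.32926749×0.459672 + 0.08782442×0.128164 = 0.332213
  M+8: 0.32926749×0.412164 + 0.08782442×0.459672 = 0.176083
  M+10: 0.08782442×0.412164 = 0.036198
Scale to base peak (0.332213) = 100: 6.61 : 39.59 : 90.91 : 100.00 : 53.00 : 10.90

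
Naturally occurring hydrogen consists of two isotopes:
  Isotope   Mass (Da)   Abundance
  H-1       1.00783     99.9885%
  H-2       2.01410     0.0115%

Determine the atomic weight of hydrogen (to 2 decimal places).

1.01 Da

Average mass = Σ (abundance × isotope mass) = 0.999885 × 1.00783 + 0.000115 × 2.01410
= 1.007714 + 0.000232 = 1.007946 Da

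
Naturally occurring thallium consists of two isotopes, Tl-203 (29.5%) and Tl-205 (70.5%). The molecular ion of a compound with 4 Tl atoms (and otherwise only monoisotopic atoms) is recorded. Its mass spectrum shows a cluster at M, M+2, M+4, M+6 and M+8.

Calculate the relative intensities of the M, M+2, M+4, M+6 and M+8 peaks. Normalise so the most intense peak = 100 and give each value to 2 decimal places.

1.83 : 17.51 : 62.77 : 100.00 : 59.75

The 4 Tl atoms are independent, so intensities follow the terms of (0.295 + 0.705)^4.
P(M) = 0.295^4 = 0.007573
P(M+2) = 4 × 0.295^3 × 0.705^1 = 0.072396
P(M+4) = 6 × 0.295^2 × 0.705^2 = 0.259522
P(M+6) = 4 × 0.295^1 × 0.705^3 = 0.413475
P(M+8) = 0.705^4 = 0.247034
The M+6 peak is largest (0.413475); scaling to 100 gives 1.83 : 17.51 : 62.77 : 100.00 : 59.75.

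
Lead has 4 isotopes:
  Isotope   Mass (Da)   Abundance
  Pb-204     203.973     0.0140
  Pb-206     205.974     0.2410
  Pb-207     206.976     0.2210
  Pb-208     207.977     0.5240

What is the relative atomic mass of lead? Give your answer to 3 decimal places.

207.217 Da

The abundance-weighted mean is 0.0140 × 203.973 + 0.2410 × 205.974 + 0.2210 × 206.976 + 0.5240 × 207.977
= 2.8556 + 49.6397 + 45.7417 + 108.9799 = 207.2169 Da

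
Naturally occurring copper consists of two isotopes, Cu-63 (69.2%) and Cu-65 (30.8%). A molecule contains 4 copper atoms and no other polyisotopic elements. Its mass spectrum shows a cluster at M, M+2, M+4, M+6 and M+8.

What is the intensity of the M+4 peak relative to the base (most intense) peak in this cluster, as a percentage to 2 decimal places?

66.76%

Term probabilities: M 0.2293, M+2 0.4083, M+4 0.2726, M+6 0.0809, M+8 0.0090. Base peak = M+2.
P(M+2) = C(4,1) × 0.692^3 × 0.308^1 = 4 × 0.33137389 × 0.3080 = 0.408253 (base)
P(M+4) = C(4,2) × 0.692^2 × 0.308^2 = 6 × 0.478864 × 0.094864 = 0.272562
Relative intensity = 0.272562 / 0.408253 × 100 = 66.76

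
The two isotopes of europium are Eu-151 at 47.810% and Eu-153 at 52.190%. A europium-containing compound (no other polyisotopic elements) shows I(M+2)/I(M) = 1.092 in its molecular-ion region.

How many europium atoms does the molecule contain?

1

With n Eu atoms, P(M+2)/P(M) = C(n,1)·p^(n−1)q / p^n = n·q/p = n · 0.52190/0.47810.
n = 1.092 × 0.47810/0.52190 = 1.00 ≈ 1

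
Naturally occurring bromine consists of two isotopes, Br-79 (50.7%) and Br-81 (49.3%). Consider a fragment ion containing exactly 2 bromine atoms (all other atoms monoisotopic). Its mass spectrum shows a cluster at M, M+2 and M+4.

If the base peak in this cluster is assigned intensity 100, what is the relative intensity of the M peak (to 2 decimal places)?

Term probabilities: M 0.2570, M+2 0.4999, M+4 0.2430. Base peak = M+2.
P(M+2) = C(2,1) × 0.507^1 × 0.493^1 = 2 × 0.5070 × 0.4930 = 0.499902 (base)
P(M) = C(2,0) × 0.507^2 × 0.493^0 = 1 × 0.257049 × 1.0000 = 0.257049
Relative intensity = 0.257049 / 0.499902 × 100 = 51.42

51.42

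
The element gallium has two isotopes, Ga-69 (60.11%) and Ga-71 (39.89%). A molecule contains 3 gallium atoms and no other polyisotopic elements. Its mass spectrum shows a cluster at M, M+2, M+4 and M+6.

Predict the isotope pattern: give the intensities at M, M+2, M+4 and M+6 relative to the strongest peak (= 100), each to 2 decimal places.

The 3 Ga atoms are independent, so intensities follow the terms of (0.6011 + 0.3989)^3.
P(M) = 0.6011^3 = 0.217190
P(M+2) = 3 × 0.6011^2 × 0.3989^1 = 0.432393
P(M+4) = 3 × 0.6011^1 × 0.3989^2 = 0.286943
P(M+6) = 0.3989^3 = 0.063473
The M+2 peak is largest (0.432393); scaling to 100 gives 50.23 : 100.00 : 66.36 : 14.68.

50.23 : 100.00 : 66.36 : 14.68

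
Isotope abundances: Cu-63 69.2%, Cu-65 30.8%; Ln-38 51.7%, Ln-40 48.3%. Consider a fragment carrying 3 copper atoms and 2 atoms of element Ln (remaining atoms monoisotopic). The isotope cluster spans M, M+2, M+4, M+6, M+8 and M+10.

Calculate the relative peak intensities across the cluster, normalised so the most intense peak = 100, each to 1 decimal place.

25.2 : 80.9 : 100.0 : 59.7 : 17.3 : 1.9

Copper pattern (n=3): 0.33137389 : 0.44247034 : 0.19693766 : 0.02921811
Element Ln pattern (n=2): 0.267289 : 0.499422 : 0.233289
Convolve the two distributions (both contribute in 2-u steps):
  M: 0.33137389×0.267289 = 0.088573
  M+2: 0.33137389×0.499422 + 0.44247034×0.267289 = 0.283763
  M+4: 0.33137389×0.233289 + 0.44247034×0.499422 + 0.19693766×0.267289 = 0.350925
  M+6: 0.44247034×0.233289 + 0.19693766×0.499422 + 0.02921811×0.267289 = 0.209388
  M+8: 0.19693766×0.233289 + 0.02921811×0.499422 = 0.060536
  M+10: 0.02921811×0.233289 = 0.006816
Scale to base peak (0.350925) = 100: 25.2 : 80.9 : 100.0 : 59.7 : 17.3 : 1.9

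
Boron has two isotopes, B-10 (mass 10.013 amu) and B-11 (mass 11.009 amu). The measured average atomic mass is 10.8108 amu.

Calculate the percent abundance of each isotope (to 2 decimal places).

Let x be the fractional abundance of B-10; then B-11 has abundance 1 − x.
10.013·x + 11.009·(1 − x) = 10.8108
(10.013 − 11.009)·x = 10.8108 − 11.009
x = -0.1982 / -0.996 = 0.19900 → 19.90% B-10, 80.10% B-11.

B-10: 19.90%, B-11: 80.10%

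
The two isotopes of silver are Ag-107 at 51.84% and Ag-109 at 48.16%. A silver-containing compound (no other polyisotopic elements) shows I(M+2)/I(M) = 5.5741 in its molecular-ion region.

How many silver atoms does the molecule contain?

With n Ag atoms, P(M+2)/P(M) = C(n,1)·p^(n−1)q / p^n = n·q/p = n · 0.4816/0.5184.
n = 5.5741 × 0.5184/0.4816 = 6.00 ≈ 6

6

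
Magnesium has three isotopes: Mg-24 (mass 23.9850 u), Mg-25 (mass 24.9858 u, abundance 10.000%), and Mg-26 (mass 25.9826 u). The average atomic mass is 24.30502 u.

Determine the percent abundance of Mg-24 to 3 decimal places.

78.990%

Let x and y be the fractions of Mg-24 and Mg-26. Then x + y = 1 − 0.10000 = 0.90000 and 23.9850x + 25.9826y = 24.30502 − 0.10000×24.9858 = 21.80644.
Substituting: 23.9850x + 25.9826(0.90000 − x) = 21.80644
(23.9850 − 25.9826)x = -1.5779  ⇒  x = 0.78990, y = 0.11010
Mg-24: 78.990%, Mg-26: 11.010%.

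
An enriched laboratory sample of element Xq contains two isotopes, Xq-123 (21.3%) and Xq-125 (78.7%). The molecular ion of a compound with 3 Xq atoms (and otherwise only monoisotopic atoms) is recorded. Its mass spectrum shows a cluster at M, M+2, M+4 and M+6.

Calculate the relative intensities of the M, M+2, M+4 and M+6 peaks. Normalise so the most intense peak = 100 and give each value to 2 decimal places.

Expanding (0.213 + 0.787)^3:
P(M) = 0.213^3 = 0.009664
P(M+2) = 3 × 0.213^2 × 0.787^1 = 0.107116
P(M+4) = 3 × 0.213^1 × 0.787^2 = 0.395777
P(M+6) = 0.787^3 = 0.487443
The M+6 peak is largest (0.487443); scaling to 100 gives 1.98 : 21.98 : 81.19 : 100.00.

1.98 : 21.98 : 81.19 : 100.00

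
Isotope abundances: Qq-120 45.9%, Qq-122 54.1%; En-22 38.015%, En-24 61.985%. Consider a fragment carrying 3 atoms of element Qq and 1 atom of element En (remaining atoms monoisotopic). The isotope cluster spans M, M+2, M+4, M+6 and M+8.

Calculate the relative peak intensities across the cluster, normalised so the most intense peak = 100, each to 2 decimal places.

10.07 : 52.01 : 100.00 : 84.90 : 26.88

Element Qq pattern (n=3): 0.09670258 : 0.34193526 : 0.40302174 : 0.15834042
Element En pattern (n=1): 0.38015 : 0.61985
Convolve the two distributions (both contribute in 2-u steps):
  M: 0.09670258×0.38015 = 0.036761
  M+2: 0.09670258×0.61985 + 0.34193526×0.38015 = 0.189928
  M+4: 0.34193526×0.61985 + 0.40302174×0.38015 = 0.365157
  M+6: 0.40302174×0.61985 + 0.15834042×0.38015 = 0.310006
  M+8: 0.15834042×0.61985 = 0.098147
Scale to base peak (0.365157) = 100: 10.07 : 52.01 : 100.00 : 84.90 : 26.88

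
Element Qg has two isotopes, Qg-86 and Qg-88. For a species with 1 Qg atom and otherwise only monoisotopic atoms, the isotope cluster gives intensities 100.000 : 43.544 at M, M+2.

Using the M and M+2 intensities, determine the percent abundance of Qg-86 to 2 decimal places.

69.67%

Let p = fractional abundance of Qg-86. I(M+2)/I(M) = [C(1,1)·p^0·(1−p)] / p^1 = 1·(1−p)/p = 43.544/100.000 = 0.4354
(1−p)/p = 0.4354/1 = 0.4354  ⇒  p = 1/(1 + 0.4354) = 0.6967
Qg-86: 69.67%, Qg-88: 30.33%.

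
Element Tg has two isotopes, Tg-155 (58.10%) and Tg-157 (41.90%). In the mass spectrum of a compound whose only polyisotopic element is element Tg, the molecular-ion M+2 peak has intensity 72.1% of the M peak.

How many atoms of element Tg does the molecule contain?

The M+2/M ratio from n Tg atoms is n · q/p = n · 0.4190/0.5810.
n = 0.721 × 0.5810/0.4190 = 1.00 ≈ 1

1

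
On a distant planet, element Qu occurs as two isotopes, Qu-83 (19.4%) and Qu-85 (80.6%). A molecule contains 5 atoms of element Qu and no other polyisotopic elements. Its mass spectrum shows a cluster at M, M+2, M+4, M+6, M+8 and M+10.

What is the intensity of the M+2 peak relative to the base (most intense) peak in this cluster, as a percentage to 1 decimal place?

1.4%

Term probabilities: M 0.0003, M+2 0.0057, M+4 0.0474, M+6 0.1971, M+8 0.4094, M+10 0.3402. Base peak = M+8.
P(M+8) = C(5,4) × 0.194^1 × 0.806^4 = 5 × 0.1940 × 0.42202693 = 0.409366 (base)
P(M+2) = C(5,1) × 0.194^4 × 0.806^1 = 5 × 0.00141647 × 0.8060 = 0.005708
Relative intensity = 0.005708 / 0.409366 × 100 = 1.4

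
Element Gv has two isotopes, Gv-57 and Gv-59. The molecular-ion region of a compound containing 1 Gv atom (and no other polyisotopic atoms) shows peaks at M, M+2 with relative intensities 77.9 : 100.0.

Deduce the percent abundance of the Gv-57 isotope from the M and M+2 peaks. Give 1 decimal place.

Let p = fractional abundance of Gv-57. I(M+2)/I(M) = [C(1,1)·p^0·(1−p)] / p^1 = 1·(1−p)/p = 100.0/77.9 = 1.2837
(1−p)/p = 1.2837/1 = 1.2837  ⇒  p = 1/(1 + 1.2837) = 0.4379
Gv-57: 43.8%, Gv-59: 56.2%.

43.8%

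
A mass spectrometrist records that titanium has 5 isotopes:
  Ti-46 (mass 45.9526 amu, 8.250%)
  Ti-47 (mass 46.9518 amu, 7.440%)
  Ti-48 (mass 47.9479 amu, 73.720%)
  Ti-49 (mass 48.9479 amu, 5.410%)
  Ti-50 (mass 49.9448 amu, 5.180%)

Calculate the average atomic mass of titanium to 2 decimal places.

47.87 amu

The abundance-weighted mean is 0.08250 × 45.9526 + 0.07440 × 46.9518 + 0.73720 × 47.9479 + 0.05410 × 48.9479 + 0.05180 × 49.9448
= 3.79109 + 3.49321 + 35.34719 + 2.64808 + 2.58714 = 47.86671 amu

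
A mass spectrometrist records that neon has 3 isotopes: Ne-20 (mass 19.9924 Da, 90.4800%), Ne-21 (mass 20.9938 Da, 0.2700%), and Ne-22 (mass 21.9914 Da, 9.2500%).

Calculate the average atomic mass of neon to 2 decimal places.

20.18 Da

The abundance-weighted mean is 0.904800 × 19.9924 + 0.002700 × 20.9938 + 0.092500 × 21.9914
= 18.08912 + 0.05668 + 2.03420 = 20.18000 Da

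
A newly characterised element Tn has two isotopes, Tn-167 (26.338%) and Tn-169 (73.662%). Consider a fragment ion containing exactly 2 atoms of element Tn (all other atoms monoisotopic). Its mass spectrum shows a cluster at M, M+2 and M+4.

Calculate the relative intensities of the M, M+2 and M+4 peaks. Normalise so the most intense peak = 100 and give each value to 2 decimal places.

Expanding (0.26338 + 0.73662)^2:
P(M) = 0.26338^2 = 0.069369
P(M+2) = 2 × 0.26338^1 × 0.73662^1 = 0.388022
P(M+4) = 0.73662^2 = 0.542609
The M+4 peak is largest (0.542609); scaling to 100 gives 12.78 : 71.51 : 100.00.

12.78 : 71.51 : 100.00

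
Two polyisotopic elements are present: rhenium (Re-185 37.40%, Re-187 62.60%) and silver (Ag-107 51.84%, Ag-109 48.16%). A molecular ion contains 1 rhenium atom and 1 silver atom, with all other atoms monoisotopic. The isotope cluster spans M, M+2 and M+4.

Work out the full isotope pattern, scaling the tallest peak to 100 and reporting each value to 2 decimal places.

Rhenium pattern (n=1): 0.3740 : 0.6260
Silver pattern (n=1): 0.5184 : 0.4816
Convolve the two distributions (both contribute in 2-u steps):
  M: 0.3740×0.5184 = 0.193882
  M+2: 0.3740×0.4816 + 0.6260×0.5184 = 0.504637
  M+4: 0.6260×0.4816 = 0.301482
Scale to base peak (0.504637) = 100: 38.42 : 100.00 : 59.74

38.42 : 100.00 : 59.74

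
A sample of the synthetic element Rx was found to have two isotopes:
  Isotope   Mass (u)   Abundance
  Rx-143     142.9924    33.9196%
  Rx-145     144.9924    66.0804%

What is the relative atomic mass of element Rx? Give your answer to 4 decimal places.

Weight each isotope mass by its fractional abundance: 0.339196 × 142.9924 + 0.660804 × 144.9924
= 48.50245 + 95.81156 = 144.31401 u

144.3140 u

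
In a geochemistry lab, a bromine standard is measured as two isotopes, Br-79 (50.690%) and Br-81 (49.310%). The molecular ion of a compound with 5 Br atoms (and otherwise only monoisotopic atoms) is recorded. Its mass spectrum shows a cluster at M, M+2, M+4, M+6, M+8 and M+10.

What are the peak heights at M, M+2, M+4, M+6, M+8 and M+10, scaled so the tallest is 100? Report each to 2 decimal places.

10.57 : 51.40 : 100.00 : 97.28 : 47.31 : 9.21

Each Br atom is independently Br-79 (p = 0.50690) or Br-81 (q = 0.49310); the cluster is the binomial expansion (p + q)^5.
P(M) = 0.50690^5 = 0.033467
P(M+2) = 5 × 0.50690^4 × 0.49310^1 = 0.162777
P(M+4) = 10 × 0.50690^3 × 0.49310^2 = 0.316692
P(M+6) = 10 × 0.50690^2 × 0.49310^3 = 0.308070
P(M+8) = 5 × 0.50690^1 × 0.49310^4 = 0.149842
P(M+10) = 0.49310^5 = 0.029152
The M+4 peak is largest (0.316692); scaling to 100 gives 10.57 : 51.40 : 100.00 : 97.28 : 47.31 : 9.21.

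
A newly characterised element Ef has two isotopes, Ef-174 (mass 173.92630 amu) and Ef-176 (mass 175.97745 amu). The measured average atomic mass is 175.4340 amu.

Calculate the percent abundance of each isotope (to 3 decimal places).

With x = fraction of Ef-174 (so Ef-176 is 1 − x):
173.92630·x + 175.97745·(1 − x) = 175.4340
(173.92630 − 175.97745)·x = 175.4340 − 175.97745
x = -0.54345 / -2.05115 = 0.26495 → 26.495% Ef-174, 73.505% Ef-176.

Ef-174: 26.495%, Ef-176: 73.505%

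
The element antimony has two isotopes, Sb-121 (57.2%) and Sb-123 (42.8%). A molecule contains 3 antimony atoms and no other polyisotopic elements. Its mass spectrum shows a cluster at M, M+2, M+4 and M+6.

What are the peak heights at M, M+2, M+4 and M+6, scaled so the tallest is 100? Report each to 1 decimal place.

Each Sb atom is independently Sb-121 (p = 0.572) or Sb-123 (q = 0.428); the cluster is the binomial expansion (p + q)^3.
P(M) = 0.572^3 = 0.187149
P(M+2) = 3 × 0.572^2 × 0.428^1 = 0.420104
P(M+4) = 3 × 0.572^1 × 0.428^2 = 0.314344
P(M+6) = 0.428^3 = 0.078403
The M+2 peak is largest (0.420104); scaling to 100 gives 44.5 : 100.0 : 74.8 : 18.7.

44.5 : 100.0 : 74.8 : 18.7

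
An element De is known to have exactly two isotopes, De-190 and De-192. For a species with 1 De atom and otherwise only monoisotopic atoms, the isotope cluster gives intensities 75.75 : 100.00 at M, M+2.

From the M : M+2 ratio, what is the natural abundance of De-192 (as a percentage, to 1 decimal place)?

56.9%

If p is the fraction of De that is De-190, then I(M+2)/I(M) = [C(1,1)·p^0·(1−p)] / p^1 = 1·(1−p)/p = 100.00/75.75 = 1.3201
(1−p)/p = 1.3201/1 = 1.3201  ⇒  p = 1/(1 + 1.3201) = 0.4310
De-190: 43.1%, De-192: 56.9%.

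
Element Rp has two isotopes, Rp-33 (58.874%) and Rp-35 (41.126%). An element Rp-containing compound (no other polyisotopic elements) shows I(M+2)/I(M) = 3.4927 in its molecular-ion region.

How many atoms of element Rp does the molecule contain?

For n independent Rp atoms, I(M+2)/I(M) = n · (abundance Rp-35) / (abundance Rp-33) = n · 0.41126/0.58874.
n = 3.4927 × 0.58874/0.41126 = 5.00 ≈ 5

5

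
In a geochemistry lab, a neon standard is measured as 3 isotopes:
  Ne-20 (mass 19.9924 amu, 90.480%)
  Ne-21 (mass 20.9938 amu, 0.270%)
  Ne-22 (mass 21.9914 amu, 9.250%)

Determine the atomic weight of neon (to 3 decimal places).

20.180 amu

Average mass = Σ (abundance × isotope mass) = 0.90480 × 19.9924 + 0.00270 × 20.9938 + 0.09250 × 21.9914
= 18.08912 + 0.05668 + 2.03420 = 20.18000 amu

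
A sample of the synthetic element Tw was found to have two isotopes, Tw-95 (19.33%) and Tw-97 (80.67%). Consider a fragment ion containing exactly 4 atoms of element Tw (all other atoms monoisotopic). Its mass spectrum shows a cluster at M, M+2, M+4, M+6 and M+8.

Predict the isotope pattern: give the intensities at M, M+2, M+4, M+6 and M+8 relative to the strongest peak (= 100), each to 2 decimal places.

0.33 : 5.50 : 34.45 : 95.85 : 100.00

Expanding (0.1933 + 0.8067)^4:
P(M) = 0.1933^4 = 0.001396
P(M+2) = 4 × 0.1933^3 × 0.8067^1 = 0.023306
P(M+4) = 6 × 0.1933^2 × 0.8067^2 = 0.145895
P(M+6) = 4 × 0.1933^1 × 0.8067^3 = 0.405908
P(M+8) = 0.8067^4 = 0.423495
The M+8 peak is largest (0.423495); scaling to 100 gives 0.33 : 5.50 : 34.45 : 95.85 : 100.00.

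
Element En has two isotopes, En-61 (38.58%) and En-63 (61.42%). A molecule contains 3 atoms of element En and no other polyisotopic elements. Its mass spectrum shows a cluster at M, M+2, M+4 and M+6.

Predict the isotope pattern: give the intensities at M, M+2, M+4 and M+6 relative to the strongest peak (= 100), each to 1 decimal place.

13.2 : 62.8 : 100.0 : 53.1

Each En atom is independently En-61 (p = 0.3858) or En-63 (q = 0.6142); the cluster is the binomial expansion (p + q)^3.
P(M) = 0.3858^3 = 0.057423
P(M+2) = 3 × 0.3858^2 × 0.6142^1 = 0.274256
P(M+4) = 3 × 0.3858^1 × 0.6142^2 = 0.436619
P(M+6) = 0.6142^3 = 0.231702
The M+4 peak is largest (0.436619); scaling to 100 gives 13.2 : 62.8 : 100.0 : 53.1.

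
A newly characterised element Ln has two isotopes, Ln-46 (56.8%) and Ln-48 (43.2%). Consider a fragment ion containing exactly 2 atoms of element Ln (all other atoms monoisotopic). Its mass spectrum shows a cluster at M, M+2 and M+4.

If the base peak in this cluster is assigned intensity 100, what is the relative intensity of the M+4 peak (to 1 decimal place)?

38.0

Term probabilities: M 0.3226, M+2 0.4908, M+4 0.1866. Base peak = M+2.
P(M+2) = C(2,1) × 0.568^1 × 0.432^1 = 2 × 0.5680 × 0.4320 = 0.490752 (base)
P(M+4) = C(2,2) × 0.568^0 × 0.432^2 = 1 × 1.0000 × 0.186624 = 0.186624
Relative intensity = 0.186624 / 0.490752 × 100 = 38.0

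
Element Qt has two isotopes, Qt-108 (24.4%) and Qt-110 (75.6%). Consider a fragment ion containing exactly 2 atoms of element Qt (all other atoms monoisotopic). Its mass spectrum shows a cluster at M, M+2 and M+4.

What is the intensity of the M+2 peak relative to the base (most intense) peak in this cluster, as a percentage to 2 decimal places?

Term probabilities: M 0.0595, M+2 0.3689, M+4 0.5715. Base peak = M+4.
P(M+4) = C(2,2) × 0.244^0 × 0.756^2 = 1 × 1.0000 × 0.571536 = 0.571536 (base)
P(M+2) = C(2,1) × 0.244^1 × 0.756^1 = 2 × 0.2440 × 0.7560 = 0.368928
Relative intensity = 0.368928 / 0.571536 × 100 = 64.55

64.55%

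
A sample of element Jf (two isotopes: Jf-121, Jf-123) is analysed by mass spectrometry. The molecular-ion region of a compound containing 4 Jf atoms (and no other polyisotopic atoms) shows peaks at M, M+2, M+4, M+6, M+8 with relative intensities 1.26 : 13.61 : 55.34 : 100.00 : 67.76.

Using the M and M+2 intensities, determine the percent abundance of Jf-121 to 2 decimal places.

Let p = fractional abundance of Jf-121. I(M+2)/I(M) = [C(4,1)·p^3·(1−p)] / p^4 = 4·(1−p)/p = 13.61/1.26 = 10.8016
(1−p)/p = 10.8016/4 = 2.7004  ⇒  p = 1/(1 + 2.7004) = 0.2702
Jf-121: 27.02%, Jf-123: 72.98%.

27.02%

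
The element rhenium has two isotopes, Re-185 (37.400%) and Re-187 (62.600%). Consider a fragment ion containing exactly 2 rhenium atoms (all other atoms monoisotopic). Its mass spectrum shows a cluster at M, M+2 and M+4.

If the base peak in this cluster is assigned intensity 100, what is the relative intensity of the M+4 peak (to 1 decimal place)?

83.7

(0.37400 + 0.62600)^2 gives M 0.1399, M+2 0.4682, M+4 0.3919; the largest is M+2.
P(M+2) = C(2,1) × 0.37400^1 × 0.62600^1 = 2 × 0.3740 × 0.6260 = 0.468248 (base)
P(M+4) = C(2,2) × 0.37400^0 × 0.62600^2 = 1 × 1.0000 × 0.391876 = 0.391876
Relative intensity = 0.391876 / 0.468248 × 100 = 83.7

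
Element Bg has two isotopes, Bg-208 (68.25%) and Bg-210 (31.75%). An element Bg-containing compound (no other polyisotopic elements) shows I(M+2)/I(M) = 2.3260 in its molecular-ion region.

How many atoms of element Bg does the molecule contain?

With n Bg atoms, P(M+2)/P(M) = C(n,1)·p^(n−1)q / p^n = n·q/p = n · 0.3175/0.6825.
n = 2.3260 × 0.6825/0.3175 = 5.00 ≈ 5

5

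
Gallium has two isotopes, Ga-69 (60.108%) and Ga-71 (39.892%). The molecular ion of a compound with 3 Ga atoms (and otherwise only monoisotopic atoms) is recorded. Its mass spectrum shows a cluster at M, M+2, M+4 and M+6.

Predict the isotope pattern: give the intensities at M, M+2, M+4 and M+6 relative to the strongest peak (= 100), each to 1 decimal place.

50.2 : 100.0 : 66.4 : 14.7

Expanding (0.60108 + 0.39892)^3:
P(M) = 0.60108^3 = 0.217169
P(M+2) = 3 × 0.60108^2 × 0.39892^1 = 0.432386
P(M+4) = 3 × 0.60108^1 × 0.39892^2 = 0.286963
P(M+6) = 0.39892^3 = 0.063483
The M+2 peak is largest (0.432386); scaling to 100 gives 50.2 : 100.0 : 66.4 : 14.7.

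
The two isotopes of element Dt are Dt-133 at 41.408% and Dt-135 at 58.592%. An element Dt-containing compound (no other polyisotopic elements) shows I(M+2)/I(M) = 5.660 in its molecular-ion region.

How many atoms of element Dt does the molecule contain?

The M+2/M ratio from n Dt atoms is n · q/p = n · 0.58592/0.41408.
n = 5.660 × 0.41408/0.58592 = 4.00 ≈ 4

4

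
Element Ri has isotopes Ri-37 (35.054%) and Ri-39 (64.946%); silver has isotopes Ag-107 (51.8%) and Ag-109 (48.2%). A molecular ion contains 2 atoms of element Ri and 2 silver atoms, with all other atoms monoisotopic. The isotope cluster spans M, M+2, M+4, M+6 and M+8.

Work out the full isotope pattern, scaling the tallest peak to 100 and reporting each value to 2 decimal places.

Element Ri pattern (n=2): 0.12287829 : 0.45532342 : 0.42179829
Silver pattern (n=2): 0.268324 : 0.499352 : 0.232324
Convolve the two distributions (both contribute in 2-u steps):
  M: 0.12287829×0.268324 = 0.032971
  M+2: 0.12287829×0.499352 + 0.45532342×0.268324 = 0.183534
  M+4: 0.12287829×0.232324 + 0.45532342×0.499352 + 0.42179829×0.268324 = 0.369093
  M+6: 0.45532342×0.232324 + 0.42179829×0.499352 = 0.316408
  M+8: 0.42179829×0.232324 = 0.097994
Scale to base peak (0.369093) = 100: 8.93 : 49.73 : 100.00 : 85.73 : 26.55

8.93 : 49.73 : 100.00 : 85.73 : 26.55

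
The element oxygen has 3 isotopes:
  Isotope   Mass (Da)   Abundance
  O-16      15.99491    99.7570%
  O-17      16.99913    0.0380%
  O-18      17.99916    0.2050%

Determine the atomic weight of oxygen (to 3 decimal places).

The abundance-weighted mean is 0.997570 × 15.99491 + 0.000380 × 16.99913 + 0.002050 × 17.99916
= 15.956042 + 0.006460 + 0.036898 = 15.999400 Da

15.999 Da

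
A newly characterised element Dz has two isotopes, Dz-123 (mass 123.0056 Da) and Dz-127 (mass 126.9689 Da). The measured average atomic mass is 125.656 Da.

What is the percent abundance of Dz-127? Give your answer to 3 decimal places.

With x = fraction of Dz-123 (so Dz-127 is 1 − x):
123.0056·x + 126.9689·(1 − x) = 125.656
(123.0056 − 126.9689)·x = 125.656 − 126.9689
x = -1.3129 / -3.9633 = 0.33126 → 33.126% Dz-123, 66.874% Dz-127.

66.874%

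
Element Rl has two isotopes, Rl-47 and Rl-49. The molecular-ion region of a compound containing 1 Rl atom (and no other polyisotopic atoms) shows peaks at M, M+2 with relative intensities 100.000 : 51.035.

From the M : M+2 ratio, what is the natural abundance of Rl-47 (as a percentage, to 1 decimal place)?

Write p for the Rl-47 fraction. I(M+2)/I(M) = [C(1,1)·p^0·(1−p)] / p^1 = 1·(1−p)/p = 51.035/100.000 = 0.5103
(1−p)/p = 0.5103/1 = 0.5103  ⇒  p = 1/(1 + 0.5103) = 0.6621
Rl-47: 66.2%, Rl-49: 33.8%.

66.2%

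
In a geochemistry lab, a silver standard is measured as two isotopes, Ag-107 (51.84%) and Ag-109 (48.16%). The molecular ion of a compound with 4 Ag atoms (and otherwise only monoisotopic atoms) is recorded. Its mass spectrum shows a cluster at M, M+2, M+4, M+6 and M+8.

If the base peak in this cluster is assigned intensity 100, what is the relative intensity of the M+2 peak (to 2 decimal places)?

(0.5184 + 0.4816)^4 gives M 0.0722, M+2 0.2684, M+4 0.3740, M+6 0.2316, M+8 0.0538; the largest is M+4.
P(M+4) = C(4,2) × 0.5184^2 × 0.4816^2 = 6 × 0.26873856 × 0.23193856 = 0.373985 (base)
P(M+2) = C(4,1) × 0.5184^3 × 0.4816^1 = 4 × 0.13931407 × 0.4816 = 0.268375
Relative intensity = 0.268375 / 0.373985 × 100 = 71.76

71.76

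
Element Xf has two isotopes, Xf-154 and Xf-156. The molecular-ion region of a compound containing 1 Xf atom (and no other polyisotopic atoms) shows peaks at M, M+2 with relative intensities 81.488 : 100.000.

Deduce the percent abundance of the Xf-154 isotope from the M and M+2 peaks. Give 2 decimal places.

If p is the fraction of Xf that is Xf-154, then I(M+2)/I(M) = [C(1,1)·p^0·(1−p)] / p^1 = 1·(1−p)/p = 100.000/81.488 = 1.2272
(1−p)/p = 1.2272/1 = 1.2272  ⇒  p = 1/(1 + 1.2272) = 0.4490
Xf-154: 44.90%, Xf-156: 55.10%.

44.90%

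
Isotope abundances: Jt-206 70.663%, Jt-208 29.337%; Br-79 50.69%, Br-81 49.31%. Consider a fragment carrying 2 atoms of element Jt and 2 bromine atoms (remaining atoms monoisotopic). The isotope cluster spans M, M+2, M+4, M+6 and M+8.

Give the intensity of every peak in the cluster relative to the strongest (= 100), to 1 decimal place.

36.0 : 100.0 : 98.5 : 40.4 : 5.9

Element Jt pattern (n=2): 0.49932596 : 0.41460809 : 0.08606596
Bromine pattern (n=2): 0.25694761 : 0.49990478 : 0.24314761
Convolve the two distributions (both contribute in 2-u steps):
  M: 0.49932596×0.25694761 = 0.128301
  M+2: 0.49932596×0.49990478 + 0.41460809×0.25694761 = 0.356148
  M+4: 0.49932596×0.24314761 + 0.41460809×0.49990478 + 0.08606596×0.25694761 = 0.350789
  M+6: 0.41460809×0.24314761 + 0.08606596×0.49990478 = 0.143836
  M+8: 0.08606596×0.24314761 = 0.020927
Scale to base peak (0.356148) = 100: 36.0 : 100.0 : 98.5 : 40.4 : 5.9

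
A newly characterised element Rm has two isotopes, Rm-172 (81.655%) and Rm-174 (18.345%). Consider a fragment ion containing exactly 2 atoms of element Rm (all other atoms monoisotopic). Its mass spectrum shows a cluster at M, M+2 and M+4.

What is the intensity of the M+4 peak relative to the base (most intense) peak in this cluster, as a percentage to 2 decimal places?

Binomial terms of (0.81655 + 0.18345)^2: M 0.6668, M+2 0.2996, M+4 0.0337 → M is the base peak.
P(M) = C(2,0) × 0.81655^2 × 0.18345^0 = 1 × 0.6667539 × 1.0000 = 0.666754 (base)
P(M+4) = C(2,2) × 0.81655^0 × 0.18345^2 = 1 × 1.0000 × 0.0336539 = 0.033654
Relative intensity = 0.033654 / 0.666754 × 100 = 5.05

5.05%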